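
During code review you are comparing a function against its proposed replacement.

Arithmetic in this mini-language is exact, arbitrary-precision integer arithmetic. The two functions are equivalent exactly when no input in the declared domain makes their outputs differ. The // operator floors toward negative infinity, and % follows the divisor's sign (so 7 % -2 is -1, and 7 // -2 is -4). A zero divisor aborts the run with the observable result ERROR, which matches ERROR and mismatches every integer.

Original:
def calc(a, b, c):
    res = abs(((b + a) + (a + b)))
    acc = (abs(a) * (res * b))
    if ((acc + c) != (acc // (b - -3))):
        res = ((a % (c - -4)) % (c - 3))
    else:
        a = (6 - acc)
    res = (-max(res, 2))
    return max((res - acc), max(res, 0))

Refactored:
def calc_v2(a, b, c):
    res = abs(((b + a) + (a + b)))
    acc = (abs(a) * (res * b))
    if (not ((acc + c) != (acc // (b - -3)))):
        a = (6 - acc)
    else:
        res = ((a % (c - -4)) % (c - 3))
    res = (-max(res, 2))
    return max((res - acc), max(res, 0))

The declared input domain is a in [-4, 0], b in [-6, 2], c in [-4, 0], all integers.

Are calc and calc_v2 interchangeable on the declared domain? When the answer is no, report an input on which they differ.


The two versions differ — the changes include boolean connective usage differs.
Spot check at a=-4, b=-5, c=-3 — calc: res = 18; acc = -360; ((acc + c) != (acc // (b - -3))) -> true; res = 0; res = -2; return 358. calc_v2: res = 18; acc = -360; (not ((acc + c) != (acc // (b - -3)))) -> false; res = 0; res = -2; return 358. Both give 358.
An exhaustive pass over the 225 declared inputs shows identical outputs.
verdict: equivalent


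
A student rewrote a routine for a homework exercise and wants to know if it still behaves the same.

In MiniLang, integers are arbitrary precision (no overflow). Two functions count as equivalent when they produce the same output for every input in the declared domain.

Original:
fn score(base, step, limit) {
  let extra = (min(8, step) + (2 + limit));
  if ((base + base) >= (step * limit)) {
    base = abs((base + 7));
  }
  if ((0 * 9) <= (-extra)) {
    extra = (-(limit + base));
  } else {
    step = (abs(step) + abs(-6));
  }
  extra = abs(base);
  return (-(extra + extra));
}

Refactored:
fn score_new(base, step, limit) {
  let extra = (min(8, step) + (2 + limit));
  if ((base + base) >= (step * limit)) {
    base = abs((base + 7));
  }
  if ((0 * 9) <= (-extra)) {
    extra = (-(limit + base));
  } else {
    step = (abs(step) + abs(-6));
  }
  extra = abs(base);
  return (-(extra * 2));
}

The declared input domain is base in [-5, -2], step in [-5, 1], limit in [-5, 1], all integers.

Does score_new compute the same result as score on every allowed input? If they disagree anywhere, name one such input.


Behavior is preserved: although constant usage differs, plus arithmetic usage differs, the outputs never diverge.
Tracing base=-3, step=-4, limit=-5: score: extra = -7; ((base + base) >= (step * limit)) -> false; ((0 * 9) <= (-extra)) -> true; extra = 8; extra = 3; return -6 | score_new: extra = -7; ((base + base) >= (step * limit)) -> false; ((0 * 9) <= (-extra)) -> true; extra = 8; extra = 3; return -6 — matching result -6.
Every one of the 196 inputs gives matching results.
verdict: equivalent


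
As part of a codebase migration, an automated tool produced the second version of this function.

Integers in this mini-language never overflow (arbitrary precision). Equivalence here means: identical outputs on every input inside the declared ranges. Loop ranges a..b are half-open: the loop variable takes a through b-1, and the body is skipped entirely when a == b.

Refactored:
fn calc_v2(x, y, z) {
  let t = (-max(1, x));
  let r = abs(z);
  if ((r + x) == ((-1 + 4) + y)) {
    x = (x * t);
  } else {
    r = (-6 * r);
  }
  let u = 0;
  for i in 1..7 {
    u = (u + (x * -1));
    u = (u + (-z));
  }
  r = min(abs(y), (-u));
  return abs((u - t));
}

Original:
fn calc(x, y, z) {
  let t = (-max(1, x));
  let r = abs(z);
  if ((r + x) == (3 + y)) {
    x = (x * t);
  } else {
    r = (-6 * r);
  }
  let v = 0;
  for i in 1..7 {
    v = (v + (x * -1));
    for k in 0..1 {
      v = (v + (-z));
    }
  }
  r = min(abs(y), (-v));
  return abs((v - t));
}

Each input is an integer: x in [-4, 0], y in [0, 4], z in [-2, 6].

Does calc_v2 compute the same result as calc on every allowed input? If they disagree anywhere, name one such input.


The two are interchangeable: loop structure differs; and arithmetic usage differs; and local variable names differ; and statement counts differ; and constant usage differs, and every declared input agrees.
As a probe, take x=0, y=4, z=-1: calc runs t=-1, then r=1, then ((r + x) == (3 + y)) is false, then r=-6, then v=0, then (i=1), then v=0, then (k=0), then v=1, then (i=2), then v=1, then (k=0), then v=2, then (i=3), then v=2, then (k=0), then v=3, then (i=4), then v=3, then (k=0), then v=4, then (i=5), then v=4, then (k=0), then v=5, then (i=6), then v=5, then (k=0), then v=6, then r=-6, then returns 7; calc_v2 runs t=-1, then r=1, then ((r + x) == ((-1 + 4) + y)) is false, then r=-6, then u=0, then (i=1), then u=0, then u=1, then (i=2), then u=1, then u=2, then (i=3), then u=2, then u=3, then (i=4), then u=3, then u=4, then (i=5), then u=4, then u=5, then (i=6), then u=5, then u=6, then r=-6, then returns 7; both end at 7.
Every one of the 225 inputs gives matching results.
verdict: equivalent


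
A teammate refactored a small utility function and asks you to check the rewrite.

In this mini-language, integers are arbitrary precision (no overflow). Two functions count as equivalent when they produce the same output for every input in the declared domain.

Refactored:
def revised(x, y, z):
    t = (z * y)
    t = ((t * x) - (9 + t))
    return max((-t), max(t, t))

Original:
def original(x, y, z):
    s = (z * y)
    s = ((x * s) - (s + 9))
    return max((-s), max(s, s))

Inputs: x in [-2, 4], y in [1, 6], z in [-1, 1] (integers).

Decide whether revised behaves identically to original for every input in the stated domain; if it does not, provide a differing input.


Side by side, the visible changes include: local variable names differ.
Tracing x=4, y=4, z=1: original: s becomes 4; next s becomes 3; next final value 3 | revised: t becomes 4; next t becomes 3; next final value 3 — matching result 3.
Every one of the 126 inputs gives matching results.
verdict: equivalent


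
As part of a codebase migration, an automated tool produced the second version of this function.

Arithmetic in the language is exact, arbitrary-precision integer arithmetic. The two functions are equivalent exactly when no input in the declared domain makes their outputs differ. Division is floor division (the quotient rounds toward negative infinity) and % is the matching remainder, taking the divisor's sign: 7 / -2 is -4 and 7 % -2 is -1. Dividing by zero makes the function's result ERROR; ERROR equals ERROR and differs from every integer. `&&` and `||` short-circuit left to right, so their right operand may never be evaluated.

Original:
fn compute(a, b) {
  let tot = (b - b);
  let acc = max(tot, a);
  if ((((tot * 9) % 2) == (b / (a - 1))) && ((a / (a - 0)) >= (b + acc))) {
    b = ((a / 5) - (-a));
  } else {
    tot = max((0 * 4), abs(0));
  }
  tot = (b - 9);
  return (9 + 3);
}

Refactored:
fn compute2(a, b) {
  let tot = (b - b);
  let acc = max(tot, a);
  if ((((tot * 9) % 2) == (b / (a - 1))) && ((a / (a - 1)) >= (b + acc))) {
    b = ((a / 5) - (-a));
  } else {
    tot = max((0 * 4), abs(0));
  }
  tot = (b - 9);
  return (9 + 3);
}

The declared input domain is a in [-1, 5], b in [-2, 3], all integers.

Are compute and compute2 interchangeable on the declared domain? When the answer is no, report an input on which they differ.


Consider the input a=0, b=0.
compute: tot becomes 0; next acc becomes 0; next hits division by zero so the output is ERROR
compute2: tot becomes 0; next acc becomes 0; next ((((tot * 9) % 2) == (b / (a - 1))) && ((a / (a - 1)) >= (b + acc))) evaluates to true; next b becomes 0; next tot becomes -9; next final value 12
ERROR != 12, so the rewrite changes behavior.
verdict: not equivalent; witness: a=0, b=0


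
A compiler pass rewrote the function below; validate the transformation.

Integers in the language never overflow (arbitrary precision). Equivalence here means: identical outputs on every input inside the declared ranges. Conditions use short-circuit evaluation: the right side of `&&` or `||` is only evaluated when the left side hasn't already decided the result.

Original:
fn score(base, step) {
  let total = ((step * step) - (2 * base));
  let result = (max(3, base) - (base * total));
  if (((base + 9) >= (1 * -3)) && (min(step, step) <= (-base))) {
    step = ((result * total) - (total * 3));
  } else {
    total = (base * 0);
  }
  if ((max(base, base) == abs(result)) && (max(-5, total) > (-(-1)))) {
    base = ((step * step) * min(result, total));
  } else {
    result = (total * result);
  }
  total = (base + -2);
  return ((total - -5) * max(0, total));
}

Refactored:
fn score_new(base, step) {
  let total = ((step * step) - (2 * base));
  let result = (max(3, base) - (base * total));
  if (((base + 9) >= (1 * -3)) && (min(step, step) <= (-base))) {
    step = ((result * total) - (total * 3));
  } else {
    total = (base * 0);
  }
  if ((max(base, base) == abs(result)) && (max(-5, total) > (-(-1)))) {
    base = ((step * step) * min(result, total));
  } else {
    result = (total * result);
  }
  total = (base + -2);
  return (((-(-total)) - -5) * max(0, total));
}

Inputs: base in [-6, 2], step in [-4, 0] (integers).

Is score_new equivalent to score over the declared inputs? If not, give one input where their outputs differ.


Equivalent — the differences include same computation, different form, yet no declared input distinguishes the two.
As a probe, take base=-6, step=-2: score runs total becomes 16; next result becomes 99; next (((base + 9) >= (1 * -3)) && (min(step, step) <= (-base))) evaluates to true; next step becomes 1536; next ((max(base, base) == abs(result)) && (max(-5, total) > (-(-1)))) evaluates to false; next result becomes 1584; next total becomes -8; next final value 0; score_new runs total becomes 16; next result becomes 99; next (((base + 9) >= (1 * -3)) && (min(step, step) <= (-base))) evaluates to true; next step becomes 1536; next ((max(base, base) == abs(result)) && (max(-5, total) > (-(-1)))) evaluates to false; next result becomes 1584; next total becomes -8; next final value 0; both end at 0.
Sweeping the whole domain (45 inputs) finds no disagreement.
verdict: equivalent


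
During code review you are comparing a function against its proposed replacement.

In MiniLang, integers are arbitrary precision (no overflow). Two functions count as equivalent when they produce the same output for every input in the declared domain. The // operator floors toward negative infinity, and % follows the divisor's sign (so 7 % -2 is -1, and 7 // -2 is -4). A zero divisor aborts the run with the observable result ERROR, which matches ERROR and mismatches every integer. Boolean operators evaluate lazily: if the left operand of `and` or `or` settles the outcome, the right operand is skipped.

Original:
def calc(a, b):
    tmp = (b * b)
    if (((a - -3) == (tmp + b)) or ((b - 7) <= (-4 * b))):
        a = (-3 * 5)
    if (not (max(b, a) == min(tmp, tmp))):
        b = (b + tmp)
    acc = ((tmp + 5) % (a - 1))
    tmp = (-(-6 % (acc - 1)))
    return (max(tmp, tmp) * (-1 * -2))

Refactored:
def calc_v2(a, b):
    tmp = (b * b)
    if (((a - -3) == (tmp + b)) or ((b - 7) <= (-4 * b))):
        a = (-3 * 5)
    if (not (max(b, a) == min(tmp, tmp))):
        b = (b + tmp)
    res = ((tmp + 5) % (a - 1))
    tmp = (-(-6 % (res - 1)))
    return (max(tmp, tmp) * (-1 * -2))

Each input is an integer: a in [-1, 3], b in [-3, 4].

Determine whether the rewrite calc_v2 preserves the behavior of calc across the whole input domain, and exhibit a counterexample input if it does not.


Behavior is preserved: although local variable names differ, the outputs never diverge.
Spot check at a=-1, b=-2 — calc: tmp = 4; (((a - -3) == (tmp + b)) or ((b - 7) <= (-4 * b))) -> true; a = -15; (not (max(b, a) == min(tmp, tmp))) -> true; b = 2; acc = -7; tmp = 6; return 12. calc_v2: tmp = 4; (((a - -3) == (tmp + b)) or ((b - 7) <= (-4 * b))) -> true; a = -15; (not (max(b, a) == min(tmp, tmp))) -> true; b = 2; res = -7; tmp = 6; return 12. Both give 12.
Across all 40 domain points the two functions coincide.
verdict: equivalent


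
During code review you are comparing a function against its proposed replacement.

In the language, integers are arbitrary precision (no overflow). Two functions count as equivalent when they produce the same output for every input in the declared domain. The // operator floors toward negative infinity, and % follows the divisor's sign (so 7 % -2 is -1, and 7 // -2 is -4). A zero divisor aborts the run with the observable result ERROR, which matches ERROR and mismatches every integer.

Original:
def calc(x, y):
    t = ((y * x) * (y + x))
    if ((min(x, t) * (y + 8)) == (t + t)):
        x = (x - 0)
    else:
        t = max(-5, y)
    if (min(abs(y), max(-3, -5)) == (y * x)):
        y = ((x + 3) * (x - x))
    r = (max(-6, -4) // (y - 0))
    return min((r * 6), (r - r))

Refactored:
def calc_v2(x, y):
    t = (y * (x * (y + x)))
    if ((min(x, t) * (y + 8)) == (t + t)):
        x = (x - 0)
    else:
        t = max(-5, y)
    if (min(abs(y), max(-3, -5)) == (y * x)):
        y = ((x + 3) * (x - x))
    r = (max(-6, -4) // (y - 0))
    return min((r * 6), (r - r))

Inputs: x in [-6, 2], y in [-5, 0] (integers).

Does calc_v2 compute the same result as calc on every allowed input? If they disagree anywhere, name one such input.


Side by side, the visible changes include: same computation, different form.
Tracing x=-4, y=-3: calc: t=-84, then ((min(x, t) * (y + 8)) == (t + t)) is false, then t=-3, then (min(abs(y), max(-3, -5)) == (y * x)) is false, then r=1, then returns 0 | calc_v2: t=-84, then ((min(x, t) * (y + 8)) == (t + t)) is false, then t=-3, then (min(abs(y), max(-3, -5)) == (y * x)) is false, then r=1, then returns 0 — matching result 0.
Sweeping the whole domain (54 inputs) finds no disagreement.
verdict: equivalent


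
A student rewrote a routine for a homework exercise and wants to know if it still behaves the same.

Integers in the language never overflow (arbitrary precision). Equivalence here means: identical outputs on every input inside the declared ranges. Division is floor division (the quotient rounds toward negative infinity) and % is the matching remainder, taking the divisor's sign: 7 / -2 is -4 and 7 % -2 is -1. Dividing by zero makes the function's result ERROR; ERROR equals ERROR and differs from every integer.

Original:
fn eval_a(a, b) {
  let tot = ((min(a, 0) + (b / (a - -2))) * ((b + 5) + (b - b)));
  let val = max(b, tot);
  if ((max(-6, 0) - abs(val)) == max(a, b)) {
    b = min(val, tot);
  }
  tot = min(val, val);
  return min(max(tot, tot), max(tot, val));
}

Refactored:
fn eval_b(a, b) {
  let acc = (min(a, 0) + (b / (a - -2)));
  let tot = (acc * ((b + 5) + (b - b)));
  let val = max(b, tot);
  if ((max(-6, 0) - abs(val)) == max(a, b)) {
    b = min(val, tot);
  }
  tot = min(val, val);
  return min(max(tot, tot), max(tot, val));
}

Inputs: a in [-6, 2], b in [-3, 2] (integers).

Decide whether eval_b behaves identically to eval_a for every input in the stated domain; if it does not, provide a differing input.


The two are interchangeable: statement counts differ; local variable names differ, and every declared input agrees.
Spot check at a=-2, b=1 — eval_a: a zero divisor aborts: ERROR. eval_b: a zero divisor aborts: ERROR. Both give ERROR.
An exhaustive pass over the 54 declared inputs shows identical outputs.
verdict: equivalent


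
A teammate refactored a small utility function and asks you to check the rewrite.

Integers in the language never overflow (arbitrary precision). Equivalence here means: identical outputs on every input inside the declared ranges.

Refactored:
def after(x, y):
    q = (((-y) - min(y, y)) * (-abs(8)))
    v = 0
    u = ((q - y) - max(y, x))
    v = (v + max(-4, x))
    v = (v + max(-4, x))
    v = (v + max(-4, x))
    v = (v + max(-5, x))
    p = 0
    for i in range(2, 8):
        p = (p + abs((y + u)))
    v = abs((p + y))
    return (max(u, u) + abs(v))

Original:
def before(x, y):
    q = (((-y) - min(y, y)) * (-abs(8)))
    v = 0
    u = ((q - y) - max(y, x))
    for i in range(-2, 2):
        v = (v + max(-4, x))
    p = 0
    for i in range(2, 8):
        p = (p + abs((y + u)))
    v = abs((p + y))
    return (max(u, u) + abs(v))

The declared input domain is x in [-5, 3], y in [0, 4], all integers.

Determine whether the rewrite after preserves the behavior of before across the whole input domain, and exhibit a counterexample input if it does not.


Although `-4` became `-5`, no input in the stated domain can expose it.
One worked example (x=0, y=1) — before: q = 16; v = 0; u = 14; [i=-2]; v = 0; [i=-1]; v = 0; [i=0]; v = 0; [i=1]; v = 0; p = 0; [i=2]; p = 15; [i=3]; p = 30; [i=4]; p = 45; [i=5]; p = 60; [i=6]; p = 75; [i=7]; p = 90; v = 91; return 105; after: q = 16; v = 0; u = 14; v = 0; v = 0; v = 0; v = 0; p = 0; [i=2]; p = 15; [i=3]; p = 30; [i=4]; p = 45; [i=5]; p = 60; [i=6]; p = 75; [i=7]; p = 90; v = 91; return 105; agreement on 105.
An exhaustive pass over the 45 declared inputs shows identical outputs.
verdict: equivalent


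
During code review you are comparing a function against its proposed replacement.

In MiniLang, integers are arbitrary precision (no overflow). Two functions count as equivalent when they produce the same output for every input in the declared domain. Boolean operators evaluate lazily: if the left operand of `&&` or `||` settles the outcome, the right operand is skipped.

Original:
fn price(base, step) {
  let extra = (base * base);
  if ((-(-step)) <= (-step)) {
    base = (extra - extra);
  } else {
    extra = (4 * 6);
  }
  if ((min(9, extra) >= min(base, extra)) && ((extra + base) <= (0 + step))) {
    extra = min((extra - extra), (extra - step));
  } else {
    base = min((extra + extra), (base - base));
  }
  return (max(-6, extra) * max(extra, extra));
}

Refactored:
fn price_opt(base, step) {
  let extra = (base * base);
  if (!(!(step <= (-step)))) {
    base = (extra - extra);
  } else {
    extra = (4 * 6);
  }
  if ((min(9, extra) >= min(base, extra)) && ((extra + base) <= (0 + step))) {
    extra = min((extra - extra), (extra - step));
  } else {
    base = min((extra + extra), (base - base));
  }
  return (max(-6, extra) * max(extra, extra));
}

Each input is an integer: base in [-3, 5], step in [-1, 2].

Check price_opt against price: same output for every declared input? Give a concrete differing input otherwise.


Comparing the listings, the differences include: boolean connective usage differs.
Tracing base=-2, step=1: price: extra := 4 | ((-(-step)) <= (-step)): false | extra := 24 | ((min(9, extra) >= min(base, extra)) && ((extra + base) <= (0 + step))): false | base := 0 | result 576 | price_opt: extra := 4 | (!(!(step <= (-step)))): false | extra := 24 | ((min(9, extra) >= min(base, extra)) && ((extra + base) <= (0 + step))): false | base := 0 | result 576 — matching result 576.
Checked all 36 inputs in the declared domain: the outputs agree on every one.
verdict: equivalent


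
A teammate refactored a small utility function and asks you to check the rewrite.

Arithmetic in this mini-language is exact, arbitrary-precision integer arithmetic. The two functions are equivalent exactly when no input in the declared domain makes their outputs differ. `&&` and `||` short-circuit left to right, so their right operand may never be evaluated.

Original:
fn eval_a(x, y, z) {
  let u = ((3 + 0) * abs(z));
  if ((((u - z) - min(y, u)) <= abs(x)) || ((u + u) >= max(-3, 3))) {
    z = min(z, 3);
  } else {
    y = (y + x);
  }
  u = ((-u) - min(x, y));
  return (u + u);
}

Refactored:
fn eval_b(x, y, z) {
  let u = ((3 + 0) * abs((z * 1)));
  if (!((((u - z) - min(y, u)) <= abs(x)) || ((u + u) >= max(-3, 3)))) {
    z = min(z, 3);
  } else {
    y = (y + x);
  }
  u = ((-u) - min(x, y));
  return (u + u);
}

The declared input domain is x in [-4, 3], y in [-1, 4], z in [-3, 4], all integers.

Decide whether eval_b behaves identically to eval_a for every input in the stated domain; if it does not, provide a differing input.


There is a counterexample at x=-4, y=-1, z=-3: -10 on one side, -8 on the other.
eval_a: u := 9 | ((((u - z) - min(y, u)) <= abs(x)) || ((u + u) >= max(-3, 3))): true | z := -3 | u := -5 | result -10
eval_b: u := 9 | (!((((u - z) - min(y, u)) <= abs(x)) || ((u + u) >= max(-3, 3)))): false | y := -5 | u := -4 | result -8
verdict: not equivalent; witness: x=-4, y=-1, z=-3


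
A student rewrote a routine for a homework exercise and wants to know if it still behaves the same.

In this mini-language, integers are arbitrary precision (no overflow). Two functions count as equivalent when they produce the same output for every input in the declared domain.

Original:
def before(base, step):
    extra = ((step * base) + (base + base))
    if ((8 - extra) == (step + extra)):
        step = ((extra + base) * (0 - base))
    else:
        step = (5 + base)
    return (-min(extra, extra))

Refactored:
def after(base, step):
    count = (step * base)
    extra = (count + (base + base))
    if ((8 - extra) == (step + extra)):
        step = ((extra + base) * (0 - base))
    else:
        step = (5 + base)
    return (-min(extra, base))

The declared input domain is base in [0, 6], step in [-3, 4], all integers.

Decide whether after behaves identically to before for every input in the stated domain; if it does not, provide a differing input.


Run the pair on base=1, step=0.
before: extra becomes 2; next ((8 - extra) == (step + extra)) evaluates to false; next step becomes 6; next final value -2
after: count becomes 0; next extra becomes 2; next ((8 - extra) == (step + extra)) evaluates to false; next step becomes 6; next final value -1
-2 vs -1 — the two versions disagree here.
verdict: not equivalent; witness: base=1, step=0


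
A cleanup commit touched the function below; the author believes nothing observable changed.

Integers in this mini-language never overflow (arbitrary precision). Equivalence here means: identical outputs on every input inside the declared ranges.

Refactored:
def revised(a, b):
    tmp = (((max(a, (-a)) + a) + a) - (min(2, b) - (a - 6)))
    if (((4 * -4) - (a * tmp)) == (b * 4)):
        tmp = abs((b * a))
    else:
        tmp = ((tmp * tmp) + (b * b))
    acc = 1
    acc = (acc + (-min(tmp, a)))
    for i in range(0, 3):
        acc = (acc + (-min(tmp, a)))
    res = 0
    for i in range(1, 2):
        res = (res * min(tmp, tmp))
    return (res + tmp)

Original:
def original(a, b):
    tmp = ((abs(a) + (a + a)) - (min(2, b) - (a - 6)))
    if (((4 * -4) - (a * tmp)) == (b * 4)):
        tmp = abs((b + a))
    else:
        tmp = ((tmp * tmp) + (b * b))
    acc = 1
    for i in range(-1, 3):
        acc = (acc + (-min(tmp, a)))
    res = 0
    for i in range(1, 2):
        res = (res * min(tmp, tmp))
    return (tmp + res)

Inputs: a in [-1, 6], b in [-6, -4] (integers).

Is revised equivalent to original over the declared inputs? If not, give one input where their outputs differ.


Input a=0, b=-4: 4 from original versus 0 from revised.
verdict: not equivalent; witness: a=0, b=-4


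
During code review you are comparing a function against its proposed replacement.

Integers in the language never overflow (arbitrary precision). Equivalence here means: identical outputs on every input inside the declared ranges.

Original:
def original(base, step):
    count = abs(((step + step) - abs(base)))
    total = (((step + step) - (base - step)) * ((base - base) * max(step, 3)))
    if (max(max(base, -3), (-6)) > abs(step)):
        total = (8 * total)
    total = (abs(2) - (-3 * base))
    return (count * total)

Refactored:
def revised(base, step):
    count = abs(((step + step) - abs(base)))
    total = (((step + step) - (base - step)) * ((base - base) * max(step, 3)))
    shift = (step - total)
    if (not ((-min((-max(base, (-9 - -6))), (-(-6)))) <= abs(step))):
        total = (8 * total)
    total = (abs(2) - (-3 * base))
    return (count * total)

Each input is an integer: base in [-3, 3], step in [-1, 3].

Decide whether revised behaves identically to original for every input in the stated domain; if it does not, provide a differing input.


Behavior is preserved: although min/max/abs usage differs, local variable names differ, statement counts differ, comparison usage differs, boolean connective usage differs, constant usage differs, arithmetic usage differs, the outputs never diverge.
As a probe, take base=-3, step=2: original runs count := 1 | total := 0 | (max(max(base, -3), (-6)) > abs(step)): false | total := -7 | result -7; revised runs count := 1 | total := 0 | shift := 2 | (not ((-min((-max(base, (-9 - -6))), (-(-6)))) <= abs(step))): false | total := -7 | result -7; both end at -7.
An exhaustive pass over the 35 declared inputs shows identical outputs.
verdict: equivalent


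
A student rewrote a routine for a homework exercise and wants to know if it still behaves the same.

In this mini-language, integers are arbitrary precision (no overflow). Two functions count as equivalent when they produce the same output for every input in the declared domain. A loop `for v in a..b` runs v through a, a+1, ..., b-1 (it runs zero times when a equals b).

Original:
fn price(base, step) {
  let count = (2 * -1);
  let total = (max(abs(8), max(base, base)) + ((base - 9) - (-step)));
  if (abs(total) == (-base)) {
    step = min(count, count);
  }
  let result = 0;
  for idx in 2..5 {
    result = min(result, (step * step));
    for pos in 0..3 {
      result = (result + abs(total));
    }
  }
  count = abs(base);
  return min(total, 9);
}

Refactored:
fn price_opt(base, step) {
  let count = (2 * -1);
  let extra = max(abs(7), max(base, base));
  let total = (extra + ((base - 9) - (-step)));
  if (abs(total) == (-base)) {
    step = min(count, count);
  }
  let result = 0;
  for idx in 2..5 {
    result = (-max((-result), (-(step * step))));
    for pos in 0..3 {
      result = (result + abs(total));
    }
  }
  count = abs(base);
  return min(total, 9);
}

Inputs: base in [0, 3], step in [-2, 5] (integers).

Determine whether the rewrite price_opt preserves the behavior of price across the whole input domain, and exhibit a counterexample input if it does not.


Try base=0, step=-2.
price: count := -2 | total := -3 | (abs(total) == (-base)): false | result := 0 | iter idx=2: | result := 0 | iter pos=0: | result := 3 | iter pos=1: | result := 6 | iter pos=2: | result := 9 | iter idx=3: | result := 4 | iter pos=0: | result := 7 | iter pos=1: | result := 10 | iter pos=2: | result := 13 | iter idx=4: | result := 4 | iter pos=0: | result := 7 | iter pos=1: | result := 10 | iter pos=2: | result := 13 | count := 0 | result -3
price_opt: count := -2 | extra := 7 | total := -4 | (abs(total) == (-base)): false | result := 0 | iter idx=2: | result := 0 | iter pos=0: | result := 4 | iter pos=1: | result := 8 | iter pos=2: | result := 12 | iter idx=3: | result := 4 | iter pos=0: | result := 8 | iter pos=1: | result := 12 | iter pos=2: | result := 16 | iter idx=4: | result := 4 | iter pos=0: | result := 8 | iter pos=1: | result := 12 | iter pos=2: | result := 16 | count := 0 | result -4
-3 and -4 differ, so these are not the same function on this domain.
verdict: not equivalent; witness: base=0, step=-2


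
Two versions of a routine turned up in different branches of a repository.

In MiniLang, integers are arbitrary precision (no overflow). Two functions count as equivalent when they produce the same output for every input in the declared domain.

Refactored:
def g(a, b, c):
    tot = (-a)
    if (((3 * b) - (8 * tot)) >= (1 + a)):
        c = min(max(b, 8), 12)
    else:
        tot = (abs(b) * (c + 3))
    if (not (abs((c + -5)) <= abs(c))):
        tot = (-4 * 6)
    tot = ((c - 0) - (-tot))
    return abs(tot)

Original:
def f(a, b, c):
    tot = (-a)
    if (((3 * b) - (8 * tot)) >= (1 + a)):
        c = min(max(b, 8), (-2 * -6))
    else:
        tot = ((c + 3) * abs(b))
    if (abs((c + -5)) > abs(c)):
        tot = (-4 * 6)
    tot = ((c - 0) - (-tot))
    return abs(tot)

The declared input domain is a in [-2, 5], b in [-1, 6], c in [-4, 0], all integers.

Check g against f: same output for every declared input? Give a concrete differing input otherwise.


Side by side, the visible changes include: arithmetic usage differs; and boolean connective usage differs; and comparison usage differs; and constant usage differs.
As a probe, take a=1, b=3, c=-2: f runs tot=-1, then (((3 * b) - (8 * tot)) >= (1 + a)) is true, then c=8, then (abs((c + -5)) > abs(c)) is false, then tot=7, then returns 7; g runs tot=-1, then (((3 * b) - (8 * tot)) >= (1 + a)) is true, then c=8, then (not (abs((c + -5)) <= abs(c))) is false, then tot=7, then returns 7; both end at 7.
Checked all 320 inputs in the declared domain: the outputs agree on every one.
verdict: equivalent


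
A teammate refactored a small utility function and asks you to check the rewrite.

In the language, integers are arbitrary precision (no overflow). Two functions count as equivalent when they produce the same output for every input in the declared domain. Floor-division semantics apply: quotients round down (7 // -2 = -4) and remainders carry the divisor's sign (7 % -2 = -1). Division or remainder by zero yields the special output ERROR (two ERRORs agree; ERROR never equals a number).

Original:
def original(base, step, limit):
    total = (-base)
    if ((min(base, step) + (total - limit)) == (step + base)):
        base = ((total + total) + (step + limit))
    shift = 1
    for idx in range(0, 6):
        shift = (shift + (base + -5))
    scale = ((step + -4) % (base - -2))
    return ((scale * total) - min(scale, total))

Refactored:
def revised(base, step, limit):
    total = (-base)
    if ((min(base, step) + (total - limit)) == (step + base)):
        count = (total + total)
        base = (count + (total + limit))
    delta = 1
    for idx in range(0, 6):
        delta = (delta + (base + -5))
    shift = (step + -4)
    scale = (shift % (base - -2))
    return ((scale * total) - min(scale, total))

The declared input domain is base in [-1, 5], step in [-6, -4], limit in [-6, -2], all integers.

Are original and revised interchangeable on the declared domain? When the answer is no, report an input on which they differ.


Not equivalent: base=1, step=-6, limit=-2 separates them (4 vs 2).
original: total := -1 | ((min(base, step) + (total - limit)) == (step + base)): true | base := -10 | shift := 1 | iter idx=0: | shift := -14 | iter idx=1: | shift := -29 | iter idx=2: | shift := -44 | iter idx=3: | shift := -59 | iter idx=4: | shift := -74 | iter idx=5: | shift := -89 | scale := -2 | result 4
revised: total := -1 | ((min(base, step) + (total - limit)) == (step + base)): true | count := -2 | base := -5 | delta := 1 | iter idx=0: | delta := -9 | iter idx=1: | delta := -19 | iter idx=2: | delta := -29 | iter idx=3: | delta := -39 | iter idx=4: | delta := -49 | iter idx=5: | delta := -59 | shift := -10 | scale := -1 | result 2
verdict: not equivalent; witness: base=1, step=-6, limit=-2


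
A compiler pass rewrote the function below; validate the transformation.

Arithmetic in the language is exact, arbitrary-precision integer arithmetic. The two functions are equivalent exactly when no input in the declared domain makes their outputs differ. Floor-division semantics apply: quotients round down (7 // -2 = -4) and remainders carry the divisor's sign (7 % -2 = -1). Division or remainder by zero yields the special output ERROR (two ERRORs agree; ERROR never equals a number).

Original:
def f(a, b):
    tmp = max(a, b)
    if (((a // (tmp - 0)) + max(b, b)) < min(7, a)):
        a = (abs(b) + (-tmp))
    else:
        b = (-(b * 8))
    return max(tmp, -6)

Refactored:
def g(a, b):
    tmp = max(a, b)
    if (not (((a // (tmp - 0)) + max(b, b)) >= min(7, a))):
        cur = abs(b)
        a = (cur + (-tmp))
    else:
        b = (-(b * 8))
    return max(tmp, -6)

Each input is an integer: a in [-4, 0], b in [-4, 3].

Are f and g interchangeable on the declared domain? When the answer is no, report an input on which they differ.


Reading the diff, among the changes: statement counts differ, comparison usage differs, boolean connective usage differs, local variable names differ.
As a probe, take a=-3, b=0: f runs tmp := 0 | divide-by-zero, output ERROR; g runs tmp := 0 | divide-by-zero, output ERROR; both end at ERROR.
Every one of the 40 inputs gives matching results.
verdict: equivalent


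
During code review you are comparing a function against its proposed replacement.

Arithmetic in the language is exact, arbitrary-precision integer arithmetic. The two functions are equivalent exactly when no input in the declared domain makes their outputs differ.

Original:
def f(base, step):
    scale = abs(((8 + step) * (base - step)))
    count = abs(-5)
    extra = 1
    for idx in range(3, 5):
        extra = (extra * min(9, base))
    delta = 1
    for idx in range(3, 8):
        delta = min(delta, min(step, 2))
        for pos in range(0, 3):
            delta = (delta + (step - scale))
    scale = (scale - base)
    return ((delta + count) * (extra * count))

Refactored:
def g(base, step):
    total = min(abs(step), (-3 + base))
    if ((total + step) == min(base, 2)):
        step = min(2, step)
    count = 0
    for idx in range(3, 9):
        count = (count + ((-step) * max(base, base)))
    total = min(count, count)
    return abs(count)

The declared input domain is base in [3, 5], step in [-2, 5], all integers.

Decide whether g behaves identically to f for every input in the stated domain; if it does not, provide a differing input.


Not equivalent: base=3, step=-2 separates them (-21465 vs 36).
f: scale becomes 30; next count becomes 5; next extra becomes 1; next at idx=3:; next extra becomes 3; next at idx=4:; next extra becomes 9; next delta becomes 1; next at idx=3:; next delta becomes -2; next at pos=0:; next delta becomes -34; next at pos=1:; next delta becomes -66; next at pos=2:; next delta becomes -98; next at idx=4:; next delta becomes -98; next at pos=0:; next delta becomes -130; next at pos=1:; next delta becomes -162; next at pos=2:; next delta becomes -194; next at idx=5:; next delta becomes -194; next at pos=0:; next delta becomes -226; next at pos=1:; next delta becomes -258; next at pos=2:; next delta becomes -290; next at idx=6:; next delta becomes -290; next at pos=0:; next delta becomes -322; next at pos=1:; next delta becomes -354; next at pos=2:; next delta becomes -386; next at idx=7:; next delta becomes -386; next at pos=0:; next delta becomes -418; next at pos=1:; next delta becomes -450; next at pos=2:; next delta becomes -482; next scale becomes 27; next final value -21465
g: total becomes 0; next ((total + step) == min(base, 2)) evaluates to false; next count becomes 0; next at idx=3:; next count becomes 6; next at idx=4:; next count becomes 12; next at idx=5:; next count becomes 18; next at idx=6:; next count becomes 24; next at idx=7:; next count becomes 30; next at idx=8:; next count becomes 36; next total becomes 36; next final value 36
verdict: not equivalent; witness: base=3, step=-2


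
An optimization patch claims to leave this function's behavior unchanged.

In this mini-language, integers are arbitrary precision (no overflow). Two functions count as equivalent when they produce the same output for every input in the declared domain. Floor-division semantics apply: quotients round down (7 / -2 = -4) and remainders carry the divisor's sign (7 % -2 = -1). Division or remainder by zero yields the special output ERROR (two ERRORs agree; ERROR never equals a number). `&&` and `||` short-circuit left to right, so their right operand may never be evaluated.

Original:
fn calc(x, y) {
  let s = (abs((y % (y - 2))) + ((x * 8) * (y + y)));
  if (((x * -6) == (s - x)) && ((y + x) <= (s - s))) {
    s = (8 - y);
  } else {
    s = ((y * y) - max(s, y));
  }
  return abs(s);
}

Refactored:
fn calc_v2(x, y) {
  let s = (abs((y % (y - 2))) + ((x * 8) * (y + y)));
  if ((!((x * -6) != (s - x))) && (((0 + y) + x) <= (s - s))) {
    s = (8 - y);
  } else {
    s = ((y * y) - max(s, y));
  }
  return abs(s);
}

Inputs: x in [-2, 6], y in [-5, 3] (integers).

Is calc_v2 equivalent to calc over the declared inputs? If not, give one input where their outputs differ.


Differences: arithmetic usage differs, and comparison usage differs, and constant usage differs, and boolean connective usage differs — yet all 81 inputs agree.
verdict: equivalent


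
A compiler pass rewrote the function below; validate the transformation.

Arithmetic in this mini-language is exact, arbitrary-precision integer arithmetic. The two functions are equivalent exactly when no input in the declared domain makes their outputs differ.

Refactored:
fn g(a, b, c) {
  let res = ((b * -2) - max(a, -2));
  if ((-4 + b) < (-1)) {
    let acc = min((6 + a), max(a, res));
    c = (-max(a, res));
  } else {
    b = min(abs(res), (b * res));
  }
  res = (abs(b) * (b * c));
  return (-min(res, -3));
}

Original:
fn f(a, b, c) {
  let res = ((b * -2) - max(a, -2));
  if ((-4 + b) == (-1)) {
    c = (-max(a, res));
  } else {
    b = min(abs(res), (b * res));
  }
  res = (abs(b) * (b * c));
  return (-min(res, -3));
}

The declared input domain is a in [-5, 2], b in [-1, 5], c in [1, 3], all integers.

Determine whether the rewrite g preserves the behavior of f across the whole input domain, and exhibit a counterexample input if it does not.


Run the pair on a=-5, b=-1, c=1.
f: res becomes 4; next ((-4 + b) == (-1)) evaluates to false; next b becomes -4; next res becomes -16; next final value 16
g: res becomes 4; next ((-4 + b) < (-1)) evaluates to true; next acc becomes 1; next c becomes -4; next res becomes 4; next final value 3
16 vs 3 — the two versions disagree here.
verdict: not equivalent; witness: a=-5, b=-1, c=1


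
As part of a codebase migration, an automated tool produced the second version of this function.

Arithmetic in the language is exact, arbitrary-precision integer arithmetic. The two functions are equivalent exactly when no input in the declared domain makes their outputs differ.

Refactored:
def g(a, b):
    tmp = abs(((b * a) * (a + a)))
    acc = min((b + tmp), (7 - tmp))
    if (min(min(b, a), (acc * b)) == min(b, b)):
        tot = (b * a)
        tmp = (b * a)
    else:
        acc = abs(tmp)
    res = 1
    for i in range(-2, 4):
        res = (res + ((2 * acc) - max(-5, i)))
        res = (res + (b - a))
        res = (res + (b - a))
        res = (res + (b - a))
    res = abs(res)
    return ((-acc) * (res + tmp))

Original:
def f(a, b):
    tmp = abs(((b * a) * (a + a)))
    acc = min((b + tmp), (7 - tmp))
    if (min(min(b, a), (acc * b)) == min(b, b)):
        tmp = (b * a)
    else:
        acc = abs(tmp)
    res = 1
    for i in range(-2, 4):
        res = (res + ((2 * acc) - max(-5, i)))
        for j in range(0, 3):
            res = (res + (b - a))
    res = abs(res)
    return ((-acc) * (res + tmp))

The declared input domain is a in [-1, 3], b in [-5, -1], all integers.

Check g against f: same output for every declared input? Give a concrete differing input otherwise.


The two versions differ — the changes include local variable names differ; also loop structure differs; also statement counts differ; also arithmetic usage differs.
One worked example (a=0, b=-3) — f: tmp = 0; acc = -3; (min(min(b, a), (acc * b)) == min(b, b)) -> true; tmp = 0; res = 1; [i=-2]; res = -3; [j=0]; res = -6; [j=1]; res = -9; [j=2]; res = -12; [i=-1]; res = -17; [j=0]; res = -20; [j=1]; res = -23; [j=2]; res = -26; [i=0]; res = -32; [j=0]; res = -35; [j=1]; res = -38; [j=2]; res = -41; [i=1]; res = -48; [j=0]; res = -51; [j=1]; res = -54; [j=2]; res = -57; [i=2]; res = -65; [j=0]; res = -68; [j=1]; res = -71; [j=2]; res = -74; [i=3]; res = -83; [j=0]; res = -86; [j=1]; res = -89; [j=2]; res = -92; res = 92; return 276; g: tmp = 0; acc = -3; (min(min(b, a), (acc * b)) == min(b, b)) -> true; tot = 0; tmp = 0; res = 1; [i=-2]; res = -3; res = -6; res = -9; res = -12; [i=-1]; res = -17; res = -20; res = -23; res = -26; [i=0]; res = -32; res = -35; res = -38; res = -41; [i=1]; res = -48; res = -51; res = -54; res = -57; [i=2]; res = -65; res = -68; res = -71; res = -74; [i=3]; res = -83; res = -86; res = -89; res = -92; res = 92; return 276; agreement on 276.
Checked all 25 inputs in the declared domain: the outputs agree on every one.
verdict: equivalent
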